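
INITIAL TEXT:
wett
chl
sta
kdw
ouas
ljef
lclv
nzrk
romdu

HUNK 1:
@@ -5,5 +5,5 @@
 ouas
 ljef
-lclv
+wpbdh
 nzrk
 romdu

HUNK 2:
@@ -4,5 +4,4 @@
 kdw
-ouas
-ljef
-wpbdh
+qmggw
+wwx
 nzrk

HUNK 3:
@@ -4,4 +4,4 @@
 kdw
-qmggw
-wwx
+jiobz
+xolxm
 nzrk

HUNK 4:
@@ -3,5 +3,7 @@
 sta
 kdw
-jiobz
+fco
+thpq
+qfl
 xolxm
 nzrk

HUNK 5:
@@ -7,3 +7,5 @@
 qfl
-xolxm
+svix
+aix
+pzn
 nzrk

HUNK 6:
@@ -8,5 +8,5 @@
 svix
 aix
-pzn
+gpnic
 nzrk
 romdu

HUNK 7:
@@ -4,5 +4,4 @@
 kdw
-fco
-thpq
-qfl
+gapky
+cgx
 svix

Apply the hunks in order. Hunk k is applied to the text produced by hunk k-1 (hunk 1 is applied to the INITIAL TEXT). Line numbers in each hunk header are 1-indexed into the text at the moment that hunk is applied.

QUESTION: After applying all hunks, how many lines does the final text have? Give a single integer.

Hunk 1: at line 5 remove [lclv] add [wpbdh] -> 9 lines: wett chl sta kdw ouas ljef wpbdh nzrk romdu
Hunk 2: at line 4 remove [ouas,ljef,wpbdh] add [qmggw,wwx] -> 8 lines: wett chl sta kdw qmggw wwx nzrk romdu
Hunk 3: at line 4 remove [qmggw,wwx] add [jiobz,xolxm] -> 8 lines: wett chl sta kdw jiobz xolxm nzrk romdu
Hunk 4: at line 3 remove [jiobz] add [fco,thpq,qfl] -> 10 lines: wett chl sta kdw fco thpq qfl xolxm nzrk romdu
Hunk 5: at line 7 remove [xolxm] add [svix,aix,pzn] -> 12 lines: wett chl sta kdw fco thpq qfl svix aix pzn nzrk romdu
Hunk 6: at line 8 remove [pzn] add [gpnic] -> 12 lines: wett chl sta kdw fco thpq qfl svix aix gpnic nzrk romdu
Hunk 7: at line 4 remove [fco,thpq,qfl] add [gapky,cgx] -> 11 lines: wett chl sta kdw gapky cgx svix aix gpnic nzrk romdu
Final line count: 11

Answer: 11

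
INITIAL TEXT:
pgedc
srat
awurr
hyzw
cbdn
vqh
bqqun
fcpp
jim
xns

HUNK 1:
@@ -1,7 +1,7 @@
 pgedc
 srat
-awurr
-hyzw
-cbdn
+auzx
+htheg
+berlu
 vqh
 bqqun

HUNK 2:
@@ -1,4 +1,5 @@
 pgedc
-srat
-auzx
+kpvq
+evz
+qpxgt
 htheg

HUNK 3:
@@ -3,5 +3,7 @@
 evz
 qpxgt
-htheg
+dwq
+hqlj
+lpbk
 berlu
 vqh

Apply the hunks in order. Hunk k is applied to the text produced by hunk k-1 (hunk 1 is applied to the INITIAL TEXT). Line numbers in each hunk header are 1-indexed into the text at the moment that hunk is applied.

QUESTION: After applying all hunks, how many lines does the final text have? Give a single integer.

Answer: 13

Derivation:
Hunk 1: at line 1 remove [awurr,hyzw,cbdn] add [auzx,htheg,berlu] -> 10 lines: pgedc srat auzx htheg berlu vqh bqqun fcpp jim xns
Hunk 2: at line 1 remove [srat,auzx] add [kpvq,evz,qpxgt] -> 11 lines: pgedc kpvq evz qpxgt htheg berlu vqh bqqun fcpp jim xns
Hunk 3: at line 3 remove [htheg] add [dwq,hqlj,lpbk] -> 13 lines: pgedc kpvq evz qpxgt dwq hqlj lpbk berlu vqh bqqun fcpp jim xns
Final line count: 13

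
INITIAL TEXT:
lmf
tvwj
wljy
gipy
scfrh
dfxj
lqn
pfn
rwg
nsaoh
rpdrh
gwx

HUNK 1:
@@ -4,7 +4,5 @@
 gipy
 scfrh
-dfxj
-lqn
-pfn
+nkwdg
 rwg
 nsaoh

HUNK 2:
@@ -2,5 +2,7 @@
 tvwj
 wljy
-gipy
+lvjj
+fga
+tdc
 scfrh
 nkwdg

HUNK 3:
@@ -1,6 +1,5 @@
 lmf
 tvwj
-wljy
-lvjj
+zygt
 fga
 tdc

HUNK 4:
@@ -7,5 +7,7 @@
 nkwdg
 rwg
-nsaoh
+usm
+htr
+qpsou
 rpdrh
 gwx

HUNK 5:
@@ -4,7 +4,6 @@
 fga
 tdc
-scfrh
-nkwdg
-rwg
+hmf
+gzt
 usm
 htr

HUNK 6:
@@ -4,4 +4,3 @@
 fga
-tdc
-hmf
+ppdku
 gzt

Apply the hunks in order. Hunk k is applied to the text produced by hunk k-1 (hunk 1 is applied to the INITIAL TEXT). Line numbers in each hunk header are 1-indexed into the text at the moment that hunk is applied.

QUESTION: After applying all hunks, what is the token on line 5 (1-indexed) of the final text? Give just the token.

Hunk 1: at line 4 remove [dfxj,lqn,pfn] add [nkwdg] -> 10 lines: lmf tvwj wljy gipy scfrh nkwdg rwg nsaoh rpdrh gwx
Hunk 2: at line 2 remove [gipy] add [lvjj,fga,tdc] -> 12 lines: lmf tvwj wljy lvjj fga tdc scfrh nkwdg rwg nsaoh rpdrh gwx
Hunk 3: at line 1 remove [wljy,lvjj] add [zygt] -> 11 lines: lmf tvwj zygt fga tdc scfrh nkwdg rwg nsaoh rpdrh gwx
Hunk 4: at line 7 remove [nsaoh] add [usm,htr,qpsou] -> 13 lines: lmf tvwj zygt fga tdc scfrh nkwdg rwg usm htr qpsou rpdrh gwx
Hunk 5: at line 4 remove [scfrh,nkwdg,rwg] add [hmf,gzt] -> 12 lines: lmf tvwj zygt fga tdc hmf gzt usm htr qpsou rpdrh gwx
Hunk 6: at line 4 remove [tdc,hmf] add [ppdku] -> 11 lines: lmf tvwj zygt fga ppdku gzt usm htr qpsou rpdrh gwx
Final line 5: ppdku

Answer: ppdku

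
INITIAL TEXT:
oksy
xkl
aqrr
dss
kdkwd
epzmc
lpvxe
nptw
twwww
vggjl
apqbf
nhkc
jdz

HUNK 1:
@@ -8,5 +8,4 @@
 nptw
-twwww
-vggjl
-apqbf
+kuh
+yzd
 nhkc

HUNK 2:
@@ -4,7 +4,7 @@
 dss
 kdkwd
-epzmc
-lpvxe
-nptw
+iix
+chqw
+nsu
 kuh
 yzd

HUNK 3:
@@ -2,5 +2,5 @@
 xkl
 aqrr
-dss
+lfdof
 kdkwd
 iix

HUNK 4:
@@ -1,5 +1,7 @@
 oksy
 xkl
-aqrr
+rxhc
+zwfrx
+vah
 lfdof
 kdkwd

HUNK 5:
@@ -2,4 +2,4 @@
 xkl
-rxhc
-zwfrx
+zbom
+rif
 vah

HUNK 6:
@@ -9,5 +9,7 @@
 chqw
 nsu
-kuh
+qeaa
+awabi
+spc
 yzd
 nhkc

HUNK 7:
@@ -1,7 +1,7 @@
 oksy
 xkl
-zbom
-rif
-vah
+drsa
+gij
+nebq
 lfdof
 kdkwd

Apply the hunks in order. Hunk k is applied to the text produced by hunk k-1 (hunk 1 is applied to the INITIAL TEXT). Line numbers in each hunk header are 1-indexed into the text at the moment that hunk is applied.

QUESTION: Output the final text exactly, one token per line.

Hunk 1: at line 8 remove [twwww,vggjl,apqbf] add [kuh,yzd] -> 12 lines: oksy xkl aqrr dss kdkwd epzmc lpvxe nptw kuh yzd nhkc jdz
Hunk 2: at line 4 remove [epzmc,lpvxe,nptw] add [iix,chqw,nsu] -> 12 lines: oksy xkl aqrr dss kdkwd iix chqw nsu kuh yzd nhkc jdz
Hunk 3: at line 2 remove [dss] add [lfdof] -> 12 lines: oksy xkl aqrr lfdof kdkwd iix chqw nsu kuh yzd nhkc jdz
Hunk 4: at line 1 remove [aqrr] add [rxhc,zwfrx,vah] -> 14 lines: oksy xkl rxhc zwfrx vah lfdof kdkwd iix chqw nsu kuh yzd nhkc jdz
Hunk 5: at line 2 remove [rxhc,zwfrx] add [zbom,rif] -> 14 lines: oksy xkl zbom rif vah lfdof kdkwd iix chqw nsu kuh yzd nhkc jdz
Hunk 6: at line 9 remove [kuh] add [qeaa,awabi,spc] -> 16 lines: oksy xkl zbom rif vah lfdof kdkwd iix chqw nsu qeaa awabi spc yzd nhkc jdz
Hunk 7: at line 1 remove [zbom,rif,vah] add [drsa,gij,nebq] -> 16 lines: oksy xkl drsa gij nebq lfdof kdkwd iix chqw nsu qeaa awabi spc yzd nhkc jdz

Answer: oksy
xkl
drsa
gij
nebq
lfdof
kdkwd
iix
chqw
nsu
qeaa
awabi
spc
yzd
nhkc
jdz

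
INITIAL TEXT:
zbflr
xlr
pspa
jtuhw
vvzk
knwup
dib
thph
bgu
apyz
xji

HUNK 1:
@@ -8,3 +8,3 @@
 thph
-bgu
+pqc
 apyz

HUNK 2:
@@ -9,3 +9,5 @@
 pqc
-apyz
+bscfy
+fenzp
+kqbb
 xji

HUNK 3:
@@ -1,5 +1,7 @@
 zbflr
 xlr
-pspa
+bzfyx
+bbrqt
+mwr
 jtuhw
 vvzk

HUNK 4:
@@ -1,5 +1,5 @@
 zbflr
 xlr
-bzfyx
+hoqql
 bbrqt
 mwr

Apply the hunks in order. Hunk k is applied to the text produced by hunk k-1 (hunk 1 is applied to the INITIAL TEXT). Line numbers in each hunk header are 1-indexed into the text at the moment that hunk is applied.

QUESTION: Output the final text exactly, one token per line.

Hunk 1: at line 8 remove [bgu] add [pqc] -> 11 lines: zbflr xlr pspa jtuhw vvzk knwup dib thph pqc apyz xji
Hunk 2: at line 9 remove [apyz] add [bscfy,fenzp,kqbb] -> 13 lines: zbflr xlr pspa jtuhw vvzk knwup dib thph pqc bscfy fenzp kqbb xji
Hunk 3: at line 1 remove [pspa] add [bzfyx,bbrqt,mwr] -> 15 lines: zbflr xlr bzfyx bbrqt mwr jtuhw vvzk knwup dib thph pqc bscfy fenzp kqbb xji
Hunk 4: at line 1 remove [bzfyx] add [hoqql] -> 15 lines: zbflr xlr hoqql bbrqt mwr jtuhw vvzk knwup dib thph pqc bscfy fenzp kqbb xji

Answer: zbflr
xlr
hoqql
bbrqt
mwr
jtuhw
vvzk
knwup
dib
thph
pqc
bscfy
fenzp
kqbb
xji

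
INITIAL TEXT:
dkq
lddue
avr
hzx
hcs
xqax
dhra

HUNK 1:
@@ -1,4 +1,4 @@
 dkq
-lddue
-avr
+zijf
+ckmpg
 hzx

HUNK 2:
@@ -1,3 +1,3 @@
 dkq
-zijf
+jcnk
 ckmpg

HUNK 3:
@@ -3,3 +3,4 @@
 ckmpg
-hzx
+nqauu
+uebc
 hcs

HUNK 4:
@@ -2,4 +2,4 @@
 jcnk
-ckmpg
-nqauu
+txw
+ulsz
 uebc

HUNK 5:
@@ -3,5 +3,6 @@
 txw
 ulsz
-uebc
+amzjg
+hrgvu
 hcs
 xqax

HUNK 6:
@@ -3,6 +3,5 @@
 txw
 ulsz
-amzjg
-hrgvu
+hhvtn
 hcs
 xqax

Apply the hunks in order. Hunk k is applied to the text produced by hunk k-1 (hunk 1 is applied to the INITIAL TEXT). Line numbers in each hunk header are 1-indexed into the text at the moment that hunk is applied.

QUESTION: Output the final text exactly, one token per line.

Hunk 1: at line 1 remove [lddue,avr] add [zijf,ckmpg] -> 7 lines: dkq zijf ckmpg hzx hcs xqax dhra
Hunk 2: at line 1 remove [zijf] add [jcnk] -> 7 lines: dkq jcnk ckmpg hzx hcs xqax dhra
Hunk 3: at line 3 remove [hzx] add [nqauu,uebc] -> 8 lines: dkq jcnk ckmpg nqauu uebc hcs xqax dhra
Hunk 4: at line 2 remove [ckmpg,nqauu] add [txw,ulsz] -> 8 lines: dkq jcnk txw ulsz uebc hcs xqax dhra
Hunk 5: at line 3 remove [uebc] add [amzjg,hrgvu] -> 9 lines: dkq jcnk txw ulsz amzjg hrgvu hcs xqax dhra
Hunk 6: at line 3 remove [amzjg,hrgvu] add [hhvtn] -> 8 lines: dkq jcnk txw ulsz hhvtn hcs xqax dhra

Answer: dkq
jcnk
txw
ulsz
hhvtn
hcs
xqax
dhra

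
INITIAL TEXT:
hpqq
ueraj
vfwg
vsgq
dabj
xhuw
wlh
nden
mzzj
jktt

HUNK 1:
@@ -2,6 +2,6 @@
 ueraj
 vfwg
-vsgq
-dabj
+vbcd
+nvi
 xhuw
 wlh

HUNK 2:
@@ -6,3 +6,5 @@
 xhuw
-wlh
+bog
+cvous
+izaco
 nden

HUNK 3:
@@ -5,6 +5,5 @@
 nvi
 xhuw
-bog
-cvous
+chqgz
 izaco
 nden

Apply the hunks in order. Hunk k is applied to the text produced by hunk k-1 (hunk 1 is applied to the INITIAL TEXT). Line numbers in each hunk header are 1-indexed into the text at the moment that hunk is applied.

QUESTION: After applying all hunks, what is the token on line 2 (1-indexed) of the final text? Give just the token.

Hunk 1: at line 2 remove [vsgq,dabj] add [vbcd,nvi] -> 10 lines: hpqq ueraj vfwg vbcd nvi xhuw wlh nden mzzj jktt
Hunk 2: at line 6 remove [wlh] add [bog,cvous,izaco] -> 12 lines: hpqq ueraj vfwg vbcd nvi xhuw bog cvous izaco nden mzzj jktt
Hunk 3: at line 5 remove [bog,cvous] add [chqgz] -> 11 lines: hpqq ueraj vfwg vbcd nvi xhuw chqgz izaco nden mzzj jktt
Final line 2: ueraj

Answer: ueraj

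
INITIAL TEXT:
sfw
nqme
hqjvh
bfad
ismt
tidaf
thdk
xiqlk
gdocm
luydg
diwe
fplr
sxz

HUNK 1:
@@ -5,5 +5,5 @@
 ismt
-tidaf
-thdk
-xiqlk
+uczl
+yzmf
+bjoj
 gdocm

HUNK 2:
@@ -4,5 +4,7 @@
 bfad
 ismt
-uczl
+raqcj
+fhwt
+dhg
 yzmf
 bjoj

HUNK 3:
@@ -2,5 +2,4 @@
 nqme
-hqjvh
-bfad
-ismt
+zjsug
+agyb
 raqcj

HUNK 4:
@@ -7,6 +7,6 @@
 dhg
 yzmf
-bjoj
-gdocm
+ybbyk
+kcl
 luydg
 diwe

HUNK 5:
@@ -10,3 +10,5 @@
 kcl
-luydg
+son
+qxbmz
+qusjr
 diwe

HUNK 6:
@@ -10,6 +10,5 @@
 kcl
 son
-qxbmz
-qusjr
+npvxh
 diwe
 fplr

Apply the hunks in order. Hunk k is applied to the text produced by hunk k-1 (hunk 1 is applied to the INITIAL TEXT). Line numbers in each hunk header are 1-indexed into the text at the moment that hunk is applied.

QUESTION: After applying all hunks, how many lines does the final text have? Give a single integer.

Hunk 1: at line 5 remove [tidaf,thdk,xiqlk] add [uczl,yzmf,bjoj] -> 13 lines: sfw nqme hqjvh bfad ismt uczl yzmf bjoj gdocm luydg diwe fplr sxz
Hunk 2: at line 4 remove [uczl] add [raqcj,fhwt,dhg] -> 15 lines: sfw nqme hqjvh bfad ismt raqcj fhwt dhg yzmf bjoj gdocm luydg diwe fplr sxz
Hunk 3: at line 2 remove [hqjvh,bfad,ismt] add [zjsug,agyb] -> 14 lines: sfw nqme zjsug agyb raqcj fhwt dhg yzmf bjoj gdocm luydg diwe fplr sxz
Hunk 4: at line 7 remove [bjoj,gdocm] add [ybbyk,kcl] -> 14 lines: sfw nqme zjsug agyb raqcj fhwt dhg yzmf ybbyk kcl luydg diwe fplr sxz
Hunk 5: at line 10 remove [luydg] add [son,qxbmz,qusjr] -> 16 lines: sfw nqme zjsug agyb raqcj fhwt dhg yzmf ybbyk kcl son qxbmz qusjr diwe fplr sxz
Hunk 6: at line 10 remove [qxbmz,qusjr] add [npvxh] -> 15 lines: sfw nqme zjsug agyb raqcj fhwt dhg yzmf ybbyk kcl son npvxh diwe fplr sxz
Final line count: 15

Answer: 15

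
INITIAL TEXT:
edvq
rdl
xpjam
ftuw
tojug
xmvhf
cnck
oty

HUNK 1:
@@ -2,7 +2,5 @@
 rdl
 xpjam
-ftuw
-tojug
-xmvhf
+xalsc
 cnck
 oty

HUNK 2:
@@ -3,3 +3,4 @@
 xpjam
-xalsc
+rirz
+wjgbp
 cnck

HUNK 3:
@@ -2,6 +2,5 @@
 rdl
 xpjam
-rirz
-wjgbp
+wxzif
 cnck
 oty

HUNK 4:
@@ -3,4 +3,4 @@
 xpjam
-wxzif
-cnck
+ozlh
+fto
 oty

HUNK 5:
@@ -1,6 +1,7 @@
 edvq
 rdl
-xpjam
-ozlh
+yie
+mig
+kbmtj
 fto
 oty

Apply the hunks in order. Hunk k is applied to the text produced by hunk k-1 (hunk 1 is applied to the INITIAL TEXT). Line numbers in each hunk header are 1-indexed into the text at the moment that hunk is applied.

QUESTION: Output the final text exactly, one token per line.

Answer: edvq
rdl
yie
mig
kbmtj
fto
oty

Derivation:
Hunk 1: at line 2 remove [ftuw,tojug,xmvhf] add [xalsc] -> 6 lines: edvq rdl xpjam xalsc cnck oty
Hunk 2: at line 3 remove [xalsc] add [rirz,wjgbp] -> 7 lines: edvq rdl xpjam rirz wjgbp cnck oty
Hunk 3: at line 2 remove [rirz,wjgbp] add [wxzif] -> 6 lines: edvq rdl xpjam wxzif cnck oty
Hunk 4: at line 3 remove [wxzif,cnck] add [ozlh,fto] -> 6 lines: edvq rdl xpjam ozlh fto oty
Hunk 5: at line 1 remove [xpjam,ozlh] add [yie,mig,kbmtj] -> 7 lines: edvq rdl yie mig kbmtj fto oty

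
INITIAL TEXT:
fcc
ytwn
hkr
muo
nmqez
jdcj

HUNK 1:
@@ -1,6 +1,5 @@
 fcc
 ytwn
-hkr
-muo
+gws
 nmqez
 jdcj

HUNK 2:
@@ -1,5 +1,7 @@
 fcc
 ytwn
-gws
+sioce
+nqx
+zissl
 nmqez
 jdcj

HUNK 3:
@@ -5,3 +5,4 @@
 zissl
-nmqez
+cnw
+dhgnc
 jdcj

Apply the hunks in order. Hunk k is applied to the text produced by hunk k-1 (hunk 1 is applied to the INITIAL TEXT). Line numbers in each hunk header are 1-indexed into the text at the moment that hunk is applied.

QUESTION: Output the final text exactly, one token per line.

Hunk 1: at line 1 remove [hkr,muo] add [gws] -> 5 lines: fcc ytwn gws nmqez jdcj
Hunk 2: at line 1 remove [gws] add [sioce,nqx,zissl] -> 7 lines: fcc ytwn sioce nqx zissl nmqez jdcj
Hunk 3: at line 5 remove [nmqez] add [cnw,dhgnc] -> 8 lines: fcc ytwn sioce nqx zissl cnw dhgnc jdcj

Answer: fcc
ytwn
sioce
nqx
zissl
cnw
dhgnc
jdcj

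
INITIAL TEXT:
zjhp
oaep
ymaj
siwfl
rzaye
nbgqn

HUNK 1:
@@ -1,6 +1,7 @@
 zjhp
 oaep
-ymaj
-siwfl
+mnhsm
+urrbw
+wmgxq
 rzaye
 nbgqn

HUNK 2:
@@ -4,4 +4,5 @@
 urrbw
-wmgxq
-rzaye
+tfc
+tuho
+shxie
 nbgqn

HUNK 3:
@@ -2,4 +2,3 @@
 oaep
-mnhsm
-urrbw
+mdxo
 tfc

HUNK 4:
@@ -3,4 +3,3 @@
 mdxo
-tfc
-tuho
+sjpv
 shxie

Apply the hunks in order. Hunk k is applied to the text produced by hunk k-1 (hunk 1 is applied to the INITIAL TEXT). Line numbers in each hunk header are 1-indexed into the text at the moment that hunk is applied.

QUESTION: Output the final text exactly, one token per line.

Hunk 1: at line 1 remove [ymaj,siwfl] add [mnhsm,urrbw,wmgxq] -> 7 lines: zjhp oaep mnhsm urrbw wmgxq rzaye nbgqn
Hunk 2: at line 4 remove [wmgxq,rzaye] add [tfc,tuho,shxie] -> 8 lines: zjhp oaep mnhsm urrbw tfc tuho shxie nbgqn
Hunk 3: at line 2 remove [mnhsm,urrbw] add [mdxo] -> 7 lines: zjhp oaep mdxo tfc tuho shxie nbgqn
Hunk 4: at line 3 remove [tfc,tuho] add [sjpv] -> 6 lines: zjhp oaep mdxo sjpv shxie nbgqn

Answer: zjhp
oaep
mdxo
sjpv
shxie
nbgqn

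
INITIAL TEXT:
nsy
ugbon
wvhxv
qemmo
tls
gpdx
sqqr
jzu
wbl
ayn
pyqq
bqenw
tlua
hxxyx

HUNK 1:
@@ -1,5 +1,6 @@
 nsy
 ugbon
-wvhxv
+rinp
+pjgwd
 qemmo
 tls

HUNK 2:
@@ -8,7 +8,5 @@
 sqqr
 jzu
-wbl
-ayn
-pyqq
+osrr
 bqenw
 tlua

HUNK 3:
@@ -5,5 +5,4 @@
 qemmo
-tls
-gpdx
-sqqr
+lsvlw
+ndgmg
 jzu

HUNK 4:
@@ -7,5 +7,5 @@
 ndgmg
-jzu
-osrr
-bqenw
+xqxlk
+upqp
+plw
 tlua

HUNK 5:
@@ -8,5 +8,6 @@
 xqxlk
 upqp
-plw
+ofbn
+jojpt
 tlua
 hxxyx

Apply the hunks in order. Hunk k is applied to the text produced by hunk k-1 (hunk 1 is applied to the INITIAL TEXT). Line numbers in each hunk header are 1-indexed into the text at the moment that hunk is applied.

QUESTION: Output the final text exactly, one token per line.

Answer: nsy
ugbon
rinp
pjgwd
qemmo
lsvlw
ndgmg
xqxlk
upqp
ofbn
jojpt
tlua
hxxyx

Derivation:
Hunk 1: at line 1 remove [wvhxv] add [rinp,pjgwd] -> 15 lines: nsy ugbon rinp pjgwd qemmo tls gpdx sqqr jzu wbl ayn pyqq bqenw tlua hxxyx
Hunk 2: at line 8 remove [wbl,ayn,pyqq] add [osrr] -> 13 lines: nsy ugbon rinp pjgwd qemmo tls gpdx sqqr jzu osrr bqenw tlua hxxyx
Hunk 3: at line 5 remove [tls,gpdx,sqqr] add [lsvlw,ndgmg] -> 12 lines: nsy ugbon rinp pjgwd qemmo lsvlw ndgmg jzu osrr bqenw tlua hxxyx
Hunk 4: at line 7 remove [jzu,osrr,bqenw] add [xqxlk,upqp,plw] -> 12 lines: nsy ugbon rinp pjgwd qemmo lsvlw ndgmg xqxlk upqp plw tlua hxxyx
Hunk 5: at line 8 remove [plw] add [ofbn,jojpt] -> 13 lines: nsy ugbon rinp pjgwd qemmo lsvlw ndgmg xqxlk upqp ofbn jojpt tlua hxxyx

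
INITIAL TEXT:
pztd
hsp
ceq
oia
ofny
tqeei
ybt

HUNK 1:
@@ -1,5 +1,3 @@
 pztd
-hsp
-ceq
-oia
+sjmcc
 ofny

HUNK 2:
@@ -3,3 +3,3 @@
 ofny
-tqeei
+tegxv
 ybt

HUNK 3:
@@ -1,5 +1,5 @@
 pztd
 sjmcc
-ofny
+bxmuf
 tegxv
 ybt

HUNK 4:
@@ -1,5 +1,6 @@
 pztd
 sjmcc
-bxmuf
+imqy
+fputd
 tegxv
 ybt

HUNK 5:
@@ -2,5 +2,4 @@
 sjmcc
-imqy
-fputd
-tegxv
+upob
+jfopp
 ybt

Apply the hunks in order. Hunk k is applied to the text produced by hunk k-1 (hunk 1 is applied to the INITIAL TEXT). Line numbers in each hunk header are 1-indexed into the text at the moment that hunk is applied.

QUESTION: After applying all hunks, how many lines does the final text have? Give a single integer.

Answer: 5

Derivation:
Hunk 1: at line 1 remove [hsp,ceq,oia] add [sjmcc] -> 5 lines: pztd sjmcc ofny tqeei ybt
Hunk 2: at line 3 remove [tqeei] add [tegxv] -> 5 lines: pztd sjmcc ofny tegxv ybt
Hunk 3: at line 1 remove [ofny] add [bxmuf] -> 5 lines: pztd sjmcc bxmuf tegxv ybt
Hunk 4: at line 1 remove [bxmuf] add [imqy,fputd] -> 6 lines: pztd sjmcc imqy fputd tegxv ybt
Hunk 5: at line 2 remove [imqy,fputd,tegxv] add [upob,jfopp] -> 5 lines: pztd sjmcc upob jfopp ybt
Final line count: 5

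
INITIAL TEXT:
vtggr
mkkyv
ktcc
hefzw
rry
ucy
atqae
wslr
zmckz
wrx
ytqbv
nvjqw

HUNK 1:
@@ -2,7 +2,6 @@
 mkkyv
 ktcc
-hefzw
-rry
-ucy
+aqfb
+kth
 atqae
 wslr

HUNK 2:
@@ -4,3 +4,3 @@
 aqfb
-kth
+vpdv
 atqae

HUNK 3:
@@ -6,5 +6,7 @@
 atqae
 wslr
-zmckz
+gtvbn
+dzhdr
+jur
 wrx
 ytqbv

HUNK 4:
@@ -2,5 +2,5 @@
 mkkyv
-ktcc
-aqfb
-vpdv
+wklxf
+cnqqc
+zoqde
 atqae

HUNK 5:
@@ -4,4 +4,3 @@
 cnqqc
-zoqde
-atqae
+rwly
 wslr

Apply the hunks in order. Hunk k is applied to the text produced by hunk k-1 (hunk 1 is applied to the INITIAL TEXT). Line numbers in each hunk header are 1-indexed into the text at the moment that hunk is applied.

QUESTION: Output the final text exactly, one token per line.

Hunk 1: at line 2 remove [hefzw,rry,ucy] add [aqfb,kth] -> 11 lines: vtggr mkkyv ktcc aqfb kth atqae wslr zmckz wrx ytqbv nvjqw
Hunk 2: at line 4 remove [kth] add [vpdv] -> 11 lines: vtggr mkkyv ktcc aqfb vpdv atqae wslr zmckz wrx ytqbv nvjqw
Hunk 3: at line 6 remove [zmckz] add [gtvbn,dzhdr,jur] -> 13 lines: vtggr mkkyv ktcc aqfb vpdv atqae wslr gtvbn dzhdr jur wrx ytqbv nvjqw
Hunk 4: at line 2 remove [ktcc,aqfb,vpdv] add [wklxf,cnqqc,zoqde] -> 13 lines: vtggr mkkyv wklxf cnqqc zoqde atqae wslr gtvbn dzhdr jur wrx ytqbv nvjqw
Hunk 5: at line 4 remove [zoqde,atqae] add [rwly] -> 12 lines: vtggr mkkyv wklxf cnqqc rwly wslr gtvbn dzhdr jur wrx ytqbv nvjqw

Answer: vtggr
mkkyv
wklxf
cnqqc
rwly
wslr
gtvbn
dzhdr
jur
wrx
ytqbv
nvjqw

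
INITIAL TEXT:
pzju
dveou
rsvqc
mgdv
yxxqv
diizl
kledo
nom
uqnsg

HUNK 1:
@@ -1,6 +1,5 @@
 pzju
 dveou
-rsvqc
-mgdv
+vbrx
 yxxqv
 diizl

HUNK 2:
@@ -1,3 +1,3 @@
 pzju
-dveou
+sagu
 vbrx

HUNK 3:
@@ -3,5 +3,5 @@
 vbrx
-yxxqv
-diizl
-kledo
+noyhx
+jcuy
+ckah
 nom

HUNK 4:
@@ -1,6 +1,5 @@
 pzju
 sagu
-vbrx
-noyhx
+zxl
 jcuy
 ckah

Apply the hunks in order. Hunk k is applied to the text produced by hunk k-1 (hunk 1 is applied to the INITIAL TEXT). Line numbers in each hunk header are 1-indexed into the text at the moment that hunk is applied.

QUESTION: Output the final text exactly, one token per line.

Hunk 1: at line 1 remove [rsvqc,mgdv] add [vbrx] -> 8 lines: pzju dveou vbrx yxxqv diizl kledo nom uqnsg
Hunk 2: at line 1 remove [dveou] add [sagu] -> 8 lines: pzju sagu vbrx yxxqv diizl kledo nom uqnsg
Hunk 3: at line 3 remove [yxxqv,diizl,kledo] add [noyhx,jcuy,ckah] -> 8 lines: pzju sagu vbrx noyhx jcuy ckah nom uqnsg
Hunk 4: at line 1 remove [vbrx,noyhx] add [zxl] -> 7 lines: pzju sagu zxl jcuy ckah nom uqnsg

Answer: pzju
sagu
zxl
jcuy
ckah
nom
uqnsg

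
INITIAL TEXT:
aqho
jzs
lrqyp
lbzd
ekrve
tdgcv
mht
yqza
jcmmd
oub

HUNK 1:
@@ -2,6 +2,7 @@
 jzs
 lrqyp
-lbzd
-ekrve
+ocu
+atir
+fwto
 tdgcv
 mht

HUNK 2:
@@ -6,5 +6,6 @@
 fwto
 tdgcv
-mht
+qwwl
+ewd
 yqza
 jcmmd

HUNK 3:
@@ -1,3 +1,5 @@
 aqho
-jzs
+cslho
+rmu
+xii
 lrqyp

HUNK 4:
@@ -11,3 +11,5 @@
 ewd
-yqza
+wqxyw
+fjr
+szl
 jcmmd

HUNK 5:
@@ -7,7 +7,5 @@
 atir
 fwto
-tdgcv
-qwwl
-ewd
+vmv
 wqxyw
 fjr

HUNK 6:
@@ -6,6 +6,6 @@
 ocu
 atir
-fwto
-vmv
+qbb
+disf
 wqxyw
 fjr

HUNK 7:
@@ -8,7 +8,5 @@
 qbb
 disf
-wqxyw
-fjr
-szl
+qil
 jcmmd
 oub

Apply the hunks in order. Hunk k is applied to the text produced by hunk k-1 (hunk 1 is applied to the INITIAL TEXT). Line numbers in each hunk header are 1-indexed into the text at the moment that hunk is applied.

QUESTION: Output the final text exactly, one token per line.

Answer: aqho
cslho
rmu
xii
lrqyp
ocu
atir
qbb
disf
qil
jcmmd
oub

Derivation:
Hunk 1: at line 2 remove [lbzd,ekrve] add [ocu,atir,fwto] -> 11 lines: aqho jzs lrqyp ocu atir fwto tdgcv mht yqza jcmmd oub
Hunk 2: at line 6 remove [mht] add [qwwl,ewd] -> 12 lines: aqho jzs lrqyp ocu atir fwto tdgcv qwwl ewd yqza jcmmd oub
Hunk 3: at line 1 remove [jzs] add [cslho,rmu,xii] -> 14 lines: aqho cslho rmu xii lrqyp ocu atir fwto tdgcv qwwl ewd yqza jcmmd oub
Hunk 4: at line 11 remove [yqza] add [wqxyw,fjr,szl] -> 16 lines: aqho cslho rmu xii lrqyp ocu atir fwto tdgcv qwwl ewd wqxyw fjr szl jcmmd oub
Hunk 5: at line 7 remove [tdgcv,qwwl,ewd] add [vmv] -> 14 lines: aqho cslho rmu xii lrqyp ocu atir fwto vmv wqxyw fjr szl jcmmd oub
Hunk 6: at line 6 remove [fwto,vmv] add [qbb,disf] -> 14 lines: aqho cslho rmu xii lrqyp ocu atir qbb disf wqxyw fjr szl jcmmd oub
Hunk 7: at line 8 remove [wqxyw,fjr,szl] add [qil] -> 12 lines: aqho cslho rmu xii lrqyp ocu atir qbb disf qil jcmmd oub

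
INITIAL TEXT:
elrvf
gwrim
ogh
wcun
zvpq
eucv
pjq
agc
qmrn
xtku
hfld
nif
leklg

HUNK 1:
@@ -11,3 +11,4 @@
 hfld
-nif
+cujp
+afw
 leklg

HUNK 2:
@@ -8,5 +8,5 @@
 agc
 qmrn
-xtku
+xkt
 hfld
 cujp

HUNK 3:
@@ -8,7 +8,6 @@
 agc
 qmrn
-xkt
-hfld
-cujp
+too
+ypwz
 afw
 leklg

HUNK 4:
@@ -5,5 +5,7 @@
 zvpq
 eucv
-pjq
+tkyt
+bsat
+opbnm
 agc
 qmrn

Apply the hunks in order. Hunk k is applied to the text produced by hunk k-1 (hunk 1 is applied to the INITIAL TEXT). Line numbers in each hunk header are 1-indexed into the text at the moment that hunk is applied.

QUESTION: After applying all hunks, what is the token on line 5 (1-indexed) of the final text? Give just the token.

Hunk 1: at line 11 remove [nif] add [cujp,afw] -> 14 lines: elrvf gwrim ogh wcun zvpq eucv pjq agc qmrn xtku hfld cujp afw leklg
Hunk 2: at line 8 remove [xtku] add [xkt] -> 14 lines: elrvf gwrim ogh wcun zvpq eucv pjq agc qmrn xkt hfld cujp afw leklg
Hunk 3: at line 8 remove [xkt,hfld,cujp] add [too,ypwz] -> 13 lines: elrvf gwrim ogh wcun zvpq eucv pjq agc qmrn too ypwz afw leklg
Hunk 4: at line 5 remove [pjq] add [tkyt,bsat,opbnm] -> 15 lines: elrvf gwrim ogh wcun zvpq eucv tkyt bsat opbnm agc qmrn too ypwz afw leklg
Final line 5: zvpq

Answer: zvpq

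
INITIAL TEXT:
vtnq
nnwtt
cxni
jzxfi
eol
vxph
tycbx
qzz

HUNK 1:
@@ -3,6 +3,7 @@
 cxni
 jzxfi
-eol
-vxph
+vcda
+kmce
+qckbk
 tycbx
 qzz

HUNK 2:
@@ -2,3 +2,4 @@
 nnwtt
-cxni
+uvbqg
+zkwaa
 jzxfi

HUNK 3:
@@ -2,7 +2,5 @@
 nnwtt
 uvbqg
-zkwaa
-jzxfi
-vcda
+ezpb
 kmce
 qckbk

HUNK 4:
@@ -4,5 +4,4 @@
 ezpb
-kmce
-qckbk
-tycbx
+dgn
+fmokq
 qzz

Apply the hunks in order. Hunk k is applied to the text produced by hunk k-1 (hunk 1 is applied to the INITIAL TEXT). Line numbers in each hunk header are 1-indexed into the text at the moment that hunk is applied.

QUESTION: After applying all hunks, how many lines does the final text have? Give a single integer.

Hunk 1: at line 3 remove [eol,vxph] add [vcda,kmce,qckbk] -> 9 lines: vtnq nnwtt cxni jzxfi vcda kmce qckbk tycbx qzz
Hunk 2: at line 2 remove [cxni] add [uvbqg,zkwaa] -> 10 lines: vtnq nnwtt uvbqg zkwaa jzxfi vcda kmce qckbk tycbx qzz
Hunk 3: at line 2 remove [zkwaa,jzxfi,vcda] add [ezpb] -> 8 lines: vtnq nnwtt uvbqg ezpb kmce qckbk tycbx qzz
Hunk 4: at line 4 remove [kmce,qckbk,tycbx] add [dgn,fmokq] -> 7 lines: vtnq nnwtt uvbqg ezpb dgn fmokq qzz
Final line count: 7

Answer: 7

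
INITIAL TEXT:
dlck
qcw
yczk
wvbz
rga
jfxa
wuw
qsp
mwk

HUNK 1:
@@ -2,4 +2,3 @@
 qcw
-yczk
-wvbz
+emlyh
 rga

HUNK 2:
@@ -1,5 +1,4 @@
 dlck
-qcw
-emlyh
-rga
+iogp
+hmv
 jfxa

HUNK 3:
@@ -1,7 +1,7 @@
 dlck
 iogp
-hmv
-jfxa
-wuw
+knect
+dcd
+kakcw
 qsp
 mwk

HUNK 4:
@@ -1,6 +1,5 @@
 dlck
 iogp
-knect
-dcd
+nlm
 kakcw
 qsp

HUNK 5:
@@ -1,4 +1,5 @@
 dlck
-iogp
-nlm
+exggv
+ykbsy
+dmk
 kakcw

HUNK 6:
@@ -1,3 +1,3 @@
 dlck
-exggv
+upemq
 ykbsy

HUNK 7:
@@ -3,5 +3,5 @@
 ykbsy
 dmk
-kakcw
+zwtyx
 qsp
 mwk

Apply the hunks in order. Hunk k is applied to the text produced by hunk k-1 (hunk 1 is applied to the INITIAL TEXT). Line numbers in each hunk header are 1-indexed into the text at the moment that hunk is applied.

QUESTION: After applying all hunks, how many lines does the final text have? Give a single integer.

Hunk 1: at line 2 remove [yczk,wvbz] add [emlyh] -> 8 lines: dlck qcw emlyh rga jfxa wuw qsp mwk
Hunk 2: at line 1 remove [qcw,emlyh,rga] add [iogp,hmv] -> 7 lines: dlck iogp hmv jfxa wuw qsp mwk
Hunk 3: at line 1 remove [hmv,jfxa,wuw] add [knect,dcd,kakcw] -> 7 lines: dlck iogp knect dcd kakcw qsp mwk
Hunk 4: at line 1 remove [knect,dcd] add [nlm] -> 6 lines: dlck iogp nlm kakcw qsp mwk
Hunk 5: at line 1 remove [iogp,nlm] add [exggv,ykbsy,dmk] -> 7 lines: dlck exggv ykbsy dmk kakcw qsp mwk
Hunk 6: at line 1 remove [exggv] add [upemq] -> 7 lines: dlck upemq ykbsy dmk kakcw qsp mwk
Hunk 7: at line 3 remove [kakcw] add [zwtyx] -> 7 lines: dlck upemq ykbsy dmk zwtyx qsp mwk
Final line count: 7

Answer: 7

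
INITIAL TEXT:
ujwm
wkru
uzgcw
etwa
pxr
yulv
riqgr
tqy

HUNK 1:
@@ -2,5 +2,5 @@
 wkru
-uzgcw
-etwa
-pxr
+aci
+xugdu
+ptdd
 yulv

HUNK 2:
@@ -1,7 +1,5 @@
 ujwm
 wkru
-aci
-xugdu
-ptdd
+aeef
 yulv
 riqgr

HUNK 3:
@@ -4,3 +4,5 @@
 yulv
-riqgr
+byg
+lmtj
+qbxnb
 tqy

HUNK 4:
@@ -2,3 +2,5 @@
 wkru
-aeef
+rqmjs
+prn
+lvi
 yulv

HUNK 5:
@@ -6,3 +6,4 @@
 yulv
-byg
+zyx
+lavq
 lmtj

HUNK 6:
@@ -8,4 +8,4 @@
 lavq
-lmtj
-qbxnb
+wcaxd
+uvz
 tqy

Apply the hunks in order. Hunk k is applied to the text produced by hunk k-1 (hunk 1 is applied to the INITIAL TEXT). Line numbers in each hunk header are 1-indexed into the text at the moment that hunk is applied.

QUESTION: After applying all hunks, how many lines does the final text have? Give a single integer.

Answer: 11

Derivation:
Hunk 1: at line 2 remove [uzgcw,etwa,pxr] add [aci,xugdu,ptdd] -> 8 lines: ujwm wkru aci xugdu ptdd yulv riqgr tqy
Hunk 2: at line 1 remove [aci,xugdu,ptdd] add [aeef] -> 6 lines: ujwm wkru aeef yulv riqgr tqy
Hunk 3: at line 4 remove [riqgr] add [byg,lmtj,qbxnb] -> 8 lines: ujwm wkru aeef yulv byg lmtj qbxnb tqy
Hunk 4: at line 2 remove [aeef] add [rqmjs,prn,lvi] -> 10 lines: ujwm wkru rqmjs prn lvi yulv byg lmtj qbxnb tqy
Hunk 5: at line 6 remove [byg] add [zyx,lavq] -> 11 lines: ujwm wkru rqmjs prn lvi yulv zyx lavq lmtj qbxnb tqy
Hunk 6: at line 8 remove [lmtj,qbxnb] add [wcaxd,uvz] -> 11 lines: ujwm wkru rqmjs prn lvi yulv zyx lavq wcaxd uvz tqy
Final line count: 11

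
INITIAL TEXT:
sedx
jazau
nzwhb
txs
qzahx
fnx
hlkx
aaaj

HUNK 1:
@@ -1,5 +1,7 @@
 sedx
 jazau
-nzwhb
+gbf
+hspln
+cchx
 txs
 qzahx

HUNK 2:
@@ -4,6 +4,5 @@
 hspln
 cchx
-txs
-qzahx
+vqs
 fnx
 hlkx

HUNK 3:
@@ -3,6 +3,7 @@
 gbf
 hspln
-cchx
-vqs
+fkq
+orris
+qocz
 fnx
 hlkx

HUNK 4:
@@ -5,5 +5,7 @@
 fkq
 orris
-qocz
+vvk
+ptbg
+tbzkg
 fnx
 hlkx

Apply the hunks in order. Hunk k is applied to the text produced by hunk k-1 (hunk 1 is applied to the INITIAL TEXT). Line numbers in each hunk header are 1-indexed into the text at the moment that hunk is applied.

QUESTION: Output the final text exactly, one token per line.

Hunk 1: at line 1 remove [nzwhb] add [gbf,hspln,cchx] -> 10 lines: sedx jazau gbf hspln cchx txs qzahx fnx hlkx aaaj
Hunk 2: at line 4 remove [txs,qzahx] add [vqs] -> 9 lines: sedx jazau gbf hspln cchx vqs fnx hlkx aaaj
Hunk 3: at line 3 remove [cchx,vqs] add [fkq,orris,qocz] -> 10 lines: sedx jazau gbf hspln fkq orris qocz fnx hlkx aaaj
Hunk 4: at line 5 remove [qocz] add [vvk,ptbg,tbzkg] -> 12 lines: sedx jazau gbf hspln fkq orris vvk ptbg tbzkg fnx hlkx aaaj

Answer: sedx
jazau
gbf
hspln
fkq
orris
vvk
ptbg
tbzkg
fnx
hlkx
aaaj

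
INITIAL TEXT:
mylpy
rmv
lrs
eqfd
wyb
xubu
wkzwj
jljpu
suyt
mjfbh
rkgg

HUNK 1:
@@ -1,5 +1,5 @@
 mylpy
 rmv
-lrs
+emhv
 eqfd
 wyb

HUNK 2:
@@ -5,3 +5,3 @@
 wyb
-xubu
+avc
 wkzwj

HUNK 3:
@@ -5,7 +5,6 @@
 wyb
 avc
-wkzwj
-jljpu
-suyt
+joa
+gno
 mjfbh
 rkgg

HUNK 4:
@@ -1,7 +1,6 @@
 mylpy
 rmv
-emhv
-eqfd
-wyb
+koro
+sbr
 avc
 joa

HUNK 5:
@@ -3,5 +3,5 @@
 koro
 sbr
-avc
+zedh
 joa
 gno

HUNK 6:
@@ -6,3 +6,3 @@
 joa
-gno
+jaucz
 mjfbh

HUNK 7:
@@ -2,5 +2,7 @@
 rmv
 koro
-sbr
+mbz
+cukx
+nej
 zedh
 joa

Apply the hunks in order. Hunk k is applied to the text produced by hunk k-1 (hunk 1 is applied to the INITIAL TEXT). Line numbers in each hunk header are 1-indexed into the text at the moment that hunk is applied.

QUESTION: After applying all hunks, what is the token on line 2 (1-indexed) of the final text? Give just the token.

Hunk 1: at line 1 remove [lrs] add [emhv] -> 11 lines: mylpy rmv emhv eqfd wyb xubu wkzwj jljpu suyt mjfbh rkgg
Hunk 2: at line 5 remove [xubu] add [avc] -> 11 lines: mylpy rmv emhv eqfd wyb avc wkzwj jljpu suyt mjfbh rkgg
Hunk 3: at line 5 remove [wkzwj,jljpu,suyt] add [joa,gno] -> 10 lines: mylpy rmv emhv eqfd wyb avc joa gno mjfbh rkgg
Hunk 4: at line 1 remove [emhv,eqfd,wyb] add [koro,sbr] -> 9 lines: mylpy rmv koro sbr avc joa gno mjfbh rkgg
Hunk 5: at line 3 remove [avc] add [zedh] -> 9 lines: mylpy rmv koro sbr zedh joa gno mjfbh rkgg
Hunk 6: at line 6 remove [gno] add [jaucz] -> 9 lines: mylpy rmv koro sbr zedh joa jaucz mjfbh rkgg
Hunk 7: at line 2 remove [sbr] add [mbz,cukx,nej] -> 11 lines: mylpy rmv koro mbz cukx nej zedh joa jaucz mjfbh rkgg
Final line 2: rmv

Answer: rmv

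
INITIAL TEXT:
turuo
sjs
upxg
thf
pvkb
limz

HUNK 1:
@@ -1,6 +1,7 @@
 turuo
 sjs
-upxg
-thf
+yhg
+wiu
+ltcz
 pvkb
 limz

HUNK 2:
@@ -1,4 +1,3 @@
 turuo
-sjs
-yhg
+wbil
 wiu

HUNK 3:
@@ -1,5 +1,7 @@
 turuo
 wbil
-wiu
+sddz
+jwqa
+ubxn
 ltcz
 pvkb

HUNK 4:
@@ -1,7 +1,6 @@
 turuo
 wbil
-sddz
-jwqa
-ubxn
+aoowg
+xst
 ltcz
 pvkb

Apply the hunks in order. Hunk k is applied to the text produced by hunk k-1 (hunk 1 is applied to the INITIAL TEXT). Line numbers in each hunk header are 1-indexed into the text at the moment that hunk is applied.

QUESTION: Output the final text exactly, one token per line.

Answer: turuo
wbil
aoowg
xst
ltcz
pvkb
limz

Derivation:
Hunk 1: at line 1 remove [upxg,thf] add [yhg,wiu,ltcz] -> 7 lines: turuo sjs yhg wiu ltcz pvkb limz
Hunk 2: at line 1 remove [sjs,yhg] add [wbil] -> 6 lines: turuo wbil wiu ltcz pvkb limz
Hunk 3: at line 1 remove [wiu] add [sddz,jwqa,ubxn] -> 8 lines: turuo wbil sddz jwqa ubxn ltcz pvkb limz
Hunk 4: at line 1 remove [sddz,jwqa,ubxn] add [aoowg,xst] -> 7 lines: turuo wbil aoowg xst ltcz pvkb limz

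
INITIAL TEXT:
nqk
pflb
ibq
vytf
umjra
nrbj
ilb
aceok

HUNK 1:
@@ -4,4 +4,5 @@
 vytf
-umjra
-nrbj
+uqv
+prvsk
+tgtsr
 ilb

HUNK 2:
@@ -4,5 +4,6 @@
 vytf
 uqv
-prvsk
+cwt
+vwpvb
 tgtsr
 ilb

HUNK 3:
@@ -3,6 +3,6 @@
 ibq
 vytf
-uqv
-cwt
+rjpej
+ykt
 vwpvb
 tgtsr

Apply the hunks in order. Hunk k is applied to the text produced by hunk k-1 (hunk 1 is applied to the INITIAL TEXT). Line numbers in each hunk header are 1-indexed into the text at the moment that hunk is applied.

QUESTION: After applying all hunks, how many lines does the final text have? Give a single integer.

Hunk 1: at line 4 remove [umjra,nrbj] add [uqv,prvsk,tgtsr] -> 9 lines: nqk pflb ibq vytf uqv prvsk tgtsr ilb aceok
Hunk 2: at line 4 remove [prvsk] add [cwt,vwpvb] -> 10 lines: nqk pflb ibq vytf uqv cwt vwpvb tgtsr ilb aceok
Hunk 3: at line 3 remove [uqv,cwt] add [rjpej,ykt] -> 10 lines: nqk pflb ibq vytf rjpej ykt vwpvb tgtsr ilb aceok
Final line count: 10

Answer: 10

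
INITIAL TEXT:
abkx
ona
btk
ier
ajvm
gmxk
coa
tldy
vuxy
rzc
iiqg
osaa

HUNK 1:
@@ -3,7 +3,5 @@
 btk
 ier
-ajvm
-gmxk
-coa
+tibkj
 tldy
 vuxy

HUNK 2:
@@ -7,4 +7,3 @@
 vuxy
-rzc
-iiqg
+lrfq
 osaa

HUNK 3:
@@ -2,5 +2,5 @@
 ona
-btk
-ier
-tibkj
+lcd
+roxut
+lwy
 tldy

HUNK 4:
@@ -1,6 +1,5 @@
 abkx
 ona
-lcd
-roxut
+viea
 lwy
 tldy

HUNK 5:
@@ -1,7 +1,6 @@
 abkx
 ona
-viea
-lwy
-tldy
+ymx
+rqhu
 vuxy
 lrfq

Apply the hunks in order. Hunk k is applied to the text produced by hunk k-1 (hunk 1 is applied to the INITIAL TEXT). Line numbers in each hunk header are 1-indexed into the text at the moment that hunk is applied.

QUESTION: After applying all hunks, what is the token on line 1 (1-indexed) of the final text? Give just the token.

Hunk 1: at line 3 remove [ajvm,gmxk,coa] add [tibkj] -> 10 lines: abkx ona btk ier tibkj tldy vuxy rzc iiqg osaa
Hunk 2: at line 7 remove [rzc,iiqg] add [lrfq] -> 9 lines: abkx ona btk ier tibkj tldy vuxy lrfq osaa
Hunk 3: at line 2 remove [btk,ier,tibkj] add [lcd,roxut,lwy] -> 9 lines: abkx ona lcd roxut lwy tldy vuxy lrfq osaa
Hunk 4: at line 1 remove [lcd,roxut] add [viea] -> 8 lines: abkx ona viea lwy tldy vuxy lrfq osaa
Hunk 5: at line 1 remove [viea,lwy,tldy] add [ymx,rqhu] -> 7 lines: abkx ona ymx rqhu vuxy lrfq osaa
Final line 1: abkx

Answer: abkx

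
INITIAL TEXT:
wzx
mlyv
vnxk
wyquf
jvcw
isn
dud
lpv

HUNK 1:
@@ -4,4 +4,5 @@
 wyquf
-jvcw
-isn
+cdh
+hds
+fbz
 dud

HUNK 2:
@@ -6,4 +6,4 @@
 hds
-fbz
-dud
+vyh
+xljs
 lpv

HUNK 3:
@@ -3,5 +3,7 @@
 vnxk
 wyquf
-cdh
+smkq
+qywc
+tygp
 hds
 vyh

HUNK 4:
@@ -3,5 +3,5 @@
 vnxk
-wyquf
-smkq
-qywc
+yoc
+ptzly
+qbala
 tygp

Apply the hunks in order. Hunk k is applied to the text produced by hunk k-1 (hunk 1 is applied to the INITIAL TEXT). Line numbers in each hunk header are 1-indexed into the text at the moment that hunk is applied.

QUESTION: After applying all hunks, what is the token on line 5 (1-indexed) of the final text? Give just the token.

Hunk 1: at line 4 remove [jvcw,isn] add [cdh,hds,fbz] -> 9 lines: wzx mlyv vnxk wyquf cdh hds fbz dud lpv
Hunk 2: at line 6 remove [fbz,dud] add [vyh,xljs] -> 9 lines: wzx mlyv vnxk wyquf cdh hds vyh xljs lpv
Hunk 3: at line 3 remove [cdh] add [smkq,qywc,tygp] -> 11 lines: wzx mlyv vnxk wyquf smkq qywc tygp hds vyh xljs lpv
Hunk 4: at line 3 remove [wyquf,smkq,qywc] add [yoc,ptzly,qbala] -> 11 lines: wzx mlyv vnxk yoc ptzly qbala tygp hds vyh xljs lpv
Final line 5: ptzly

Answer: ptzly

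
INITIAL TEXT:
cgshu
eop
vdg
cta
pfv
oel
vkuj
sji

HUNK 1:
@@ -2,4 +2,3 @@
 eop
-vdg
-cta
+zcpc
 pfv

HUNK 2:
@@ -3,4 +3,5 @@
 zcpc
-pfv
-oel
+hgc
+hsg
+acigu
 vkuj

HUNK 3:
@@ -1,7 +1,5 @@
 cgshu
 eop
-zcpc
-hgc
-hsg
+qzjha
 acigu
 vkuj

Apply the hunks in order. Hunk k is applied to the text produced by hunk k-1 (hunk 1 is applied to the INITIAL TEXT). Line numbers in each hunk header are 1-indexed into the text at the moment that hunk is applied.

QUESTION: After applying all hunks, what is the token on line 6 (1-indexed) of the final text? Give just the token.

Hunk 1: at line 2 remove [vdg,cta] add [zcpc] -> 7 lines: cgshu eop zcpc pfv oel vkuj sji
Hunk 2: at line 3 remove [pfv,oel] add [hgc,hsg,acigu] -> 8 lines: cgshu eop zcpc hgc hsg acigu vkuj sji
Hunk 3: at line 1 remove [zcpc,hgc,hsg] add [qzjha] -> 6 lines: cgshu eop qzjha acigu vkuj sji
Final line 6: sji

Answer: sji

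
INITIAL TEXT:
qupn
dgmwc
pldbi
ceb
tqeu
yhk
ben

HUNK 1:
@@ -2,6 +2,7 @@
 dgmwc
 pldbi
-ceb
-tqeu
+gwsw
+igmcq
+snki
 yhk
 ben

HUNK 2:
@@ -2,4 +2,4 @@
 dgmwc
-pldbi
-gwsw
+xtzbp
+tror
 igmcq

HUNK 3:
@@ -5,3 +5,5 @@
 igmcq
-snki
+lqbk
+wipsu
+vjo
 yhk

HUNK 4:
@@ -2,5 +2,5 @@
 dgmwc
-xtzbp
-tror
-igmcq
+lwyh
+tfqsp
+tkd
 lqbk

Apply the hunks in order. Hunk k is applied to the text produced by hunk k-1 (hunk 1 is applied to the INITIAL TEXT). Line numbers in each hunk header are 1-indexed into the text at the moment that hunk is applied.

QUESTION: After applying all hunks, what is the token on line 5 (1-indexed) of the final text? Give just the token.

Hunk 1: at line 2 remove [ceb,tqeu] add [gwsw,igmcq,snki] -> 8 lines: qupn dgmwc pldbi gwsw igmcq snki yhk ben
Hunk 2: at line 2 remove [pldbi,gwsw] add [xtzbp,tror] -> 8 lines: qupn dgmwc xtzbp tror igmcq snki yhk ben
Hunk 3: at line 5 remove [snki] add [lqbk,wipsu,vjo] -> 10 lines: qupn dgmwc xtzbp tror igmcq lqbk wipsu vjo yhk ben
Hunk 4: at line 2 remove [xtzbp,tror,igmcq] add [lwyh,tfqsp,tkd] -> 10 lines: qupn dgmwc lwyh tfqsp tkd lqbk wipsu vjo yhk ben
Final line 5: tkd

Answer: tkd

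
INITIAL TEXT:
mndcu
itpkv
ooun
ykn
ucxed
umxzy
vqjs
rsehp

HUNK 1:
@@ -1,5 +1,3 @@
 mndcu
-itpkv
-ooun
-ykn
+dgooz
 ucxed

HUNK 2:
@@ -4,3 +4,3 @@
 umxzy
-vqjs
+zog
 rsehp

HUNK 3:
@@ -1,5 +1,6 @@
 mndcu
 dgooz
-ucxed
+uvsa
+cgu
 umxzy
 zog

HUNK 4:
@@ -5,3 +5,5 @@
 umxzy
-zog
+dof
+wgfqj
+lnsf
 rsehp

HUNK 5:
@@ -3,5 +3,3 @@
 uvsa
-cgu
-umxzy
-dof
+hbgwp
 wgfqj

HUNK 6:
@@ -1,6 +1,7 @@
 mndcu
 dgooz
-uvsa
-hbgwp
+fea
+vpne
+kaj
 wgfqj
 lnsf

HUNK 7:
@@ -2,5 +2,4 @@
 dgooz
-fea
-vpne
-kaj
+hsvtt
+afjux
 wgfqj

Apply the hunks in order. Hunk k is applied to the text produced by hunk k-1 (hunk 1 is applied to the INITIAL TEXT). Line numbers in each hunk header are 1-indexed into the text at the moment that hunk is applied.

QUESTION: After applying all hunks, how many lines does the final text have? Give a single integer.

Hunk 1: at line 1 remove [itpkv,ooun,ykn] add [dgooz] -> 6 lines: mndcu dgooz ucxed umxzy vqjs rsehp
Hunk 2: at line 4 remove [vqjs] add [zog] -> 6 lines: mndcu dgooz ucxed umxzy zog rsehp
Hunk 3: at line 1 remove [ucxed] add [uvsa,cgu] -> 7 lines: mndcu dgooz uvsa cgu umxzy zog rsehp
Hunk 4: at line 5 remove [zog] add [dof,wgfqj,lnsf] -> 9 lines: mndcu dgooz uvsa cgu umxzy dof wgfqj lnsf rsehp
Hunk 5: at line 3 remove [cgu,umxzy,dof] add [hbgwp] -> 7 lines: mndcu dgooz uvsa hbgwp wgfqj lnsf rsehp
Hunk 6: at line 1 remove [uvsa,hbgwp] add [fea,vpne,kaj] -> 8 lines: mndcu dgooz fea vpne kaj wgfqj lnsf rsehp
Hunk 7: at line 2 remove [fea,vpne,kaj] add [hsvtt,afjux] -> 7 lines: mndcu dgooz hsvtt afjux wgfqj lnsf rsehp
Final line count: 7

Answer: 7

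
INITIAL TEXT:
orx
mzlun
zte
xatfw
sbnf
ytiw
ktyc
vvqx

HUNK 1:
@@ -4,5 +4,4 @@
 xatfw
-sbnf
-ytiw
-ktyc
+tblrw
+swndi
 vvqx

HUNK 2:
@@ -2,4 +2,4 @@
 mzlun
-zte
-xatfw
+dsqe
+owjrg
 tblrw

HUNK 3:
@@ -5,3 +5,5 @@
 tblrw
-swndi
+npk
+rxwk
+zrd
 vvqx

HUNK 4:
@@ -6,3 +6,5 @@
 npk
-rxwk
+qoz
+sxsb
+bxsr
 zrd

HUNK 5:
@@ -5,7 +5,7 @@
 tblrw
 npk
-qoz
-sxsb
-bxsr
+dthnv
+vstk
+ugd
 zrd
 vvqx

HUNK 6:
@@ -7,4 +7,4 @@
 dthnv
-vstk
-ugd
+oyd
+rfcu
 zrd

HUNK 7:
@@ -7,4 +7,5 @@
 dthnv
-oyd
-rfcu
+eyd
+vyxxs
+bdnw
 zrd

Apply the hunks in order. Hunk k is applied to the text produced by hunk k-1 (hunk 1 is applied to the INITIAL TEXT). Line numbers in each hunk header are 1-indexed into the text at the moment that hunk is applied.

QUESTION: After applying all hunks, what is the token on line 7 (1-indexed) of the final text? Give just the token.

Hunk 1: at line 4 remove [sbnf,ytiw,ktyc] add [tblrw,swndi] -> 7 lines: orx mzlun zte xatfw tblrw swndi vvqx
Hunk 2: at line 2 remove [zte,xatfw] add [dsqe,owjrg] -> 7 lines: orx mzlun dsqe owjrg tblrw swndi vvqx
Hunk 3: at line 5 remove [swndi] add [npk,rxwk,zrd] -> 9 lines: orx mzlun dsqe owjrg tblrw npk rxwk zrd vvqx
Hunk 4: at line 6 remove [rxwk] add [qoz,sxsb,bxsr] -> 11 lines: orx mzlun dsqe owjrg tblrw npk qoz sxsb bxsr zrd vvqx
Hunk 5: at line 5 remove [qoz,sxsb,bxsr] add [dthnv,vstk,ugd] -> 11 lines: orx mzlun dsqe owjrg tblrw npk dthnv vstk ugd zrd vvqx
Hunk 6: at line 7 remove [vstk,ugd] add [oyd,rfcu] -> 11 lines: orx mzlun dsqe owjrg tblrw npk dthnv oyd rfcu zrd vvqx
Hunk 7: at line 7 remove [oyd,rfcu] add [eyd,vyxxs,bdnw] -> 12 lines: orx mzlun dsqe owjrg tblrw npk dthnv eyd vyxxs bdnw zrd vvqx
Final line 7: dthnv

Answer: dthnv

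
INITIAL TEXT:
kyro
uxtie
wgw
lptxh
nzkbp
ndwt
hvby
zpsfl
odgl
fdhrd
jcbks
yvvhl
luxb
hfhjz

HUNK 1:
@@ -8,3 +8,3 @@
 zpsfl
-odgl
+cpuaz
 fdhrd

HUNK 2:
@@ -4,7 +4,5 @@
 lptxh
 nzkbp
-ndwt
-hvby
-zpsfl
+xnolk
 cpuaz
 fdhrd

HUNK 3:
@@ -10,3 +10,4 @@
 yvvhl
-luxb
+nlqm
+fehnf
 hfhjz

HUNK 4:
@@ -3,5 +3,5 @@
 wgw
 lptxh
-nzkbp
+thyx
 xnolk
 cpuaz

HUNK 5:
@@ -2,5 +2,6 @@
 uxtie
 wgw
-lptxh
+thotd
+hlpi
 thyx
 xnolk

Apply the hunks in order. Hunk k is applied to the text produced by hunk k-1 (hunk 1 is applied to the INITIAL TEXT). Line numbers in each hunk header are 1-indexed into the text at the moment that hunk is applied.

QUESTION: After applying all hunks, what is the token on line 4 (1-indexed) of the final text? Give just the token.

Answer: thotd

Derivation:
Hunk 1: at line 8 remove [odgl] add [cpuaz] -> 14 lines: kyro uxtie wgw lptxh nzkbp ndwt hvby zpsfl cpuaz fdhrd jcbks yvvhl luxb hfhjz
Hunk 2: at line 4 remove [ndwt,hvby,zpsfl] add [xnolk] -> 12 lines: kyro uxtie wgw lptxh nzkbp xnolk cpuaz fdhrd jcbks yvvhl luxb hfhjz
Hunk 3: at line 10 remove [luxb] add [nlqm,fehnf] -> 13 lines: kyro uxtie wgw lptxh nzkbp xnolk cpuaz fdhrd jcbks yvvhl nlqm fehnf hfhjz
Hunk 4: at line 3 remove [nzkbp] add [thyx] -> 13 lines: kyro uxtie wgw lptxh thyx xnolk cpuaz fdhrd jcbks yvvhl nlqm fehnf hfhjz
Hunk 5: at line 2 remove [lptxh] add [thotd,hlpi] -> 14 lines: kyro uxtie wgw thotd hlpi thyx xnolk cpuaz fdhrd jcbks yvvhl nlqm fehnf hfhjz
Final line 4: thotd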